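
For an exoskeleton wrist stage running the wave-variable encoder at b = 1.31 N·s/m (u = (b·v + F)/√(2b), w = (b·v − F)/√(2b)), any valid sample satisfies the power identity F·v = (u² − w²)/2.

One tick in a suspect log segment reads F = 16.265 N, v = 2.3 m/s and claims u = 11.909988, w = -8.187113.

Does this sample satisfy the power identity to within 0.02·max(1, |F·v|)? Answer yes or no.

F·v = 16.265×2.3 = 37.409500 W.
(u² − w²)/2 = (141.847814 − 67.028819)/2 = 37.409497 W.
|Δ| = 0.000003;  2% of max(1, |F·v|) = 0.748190.

yes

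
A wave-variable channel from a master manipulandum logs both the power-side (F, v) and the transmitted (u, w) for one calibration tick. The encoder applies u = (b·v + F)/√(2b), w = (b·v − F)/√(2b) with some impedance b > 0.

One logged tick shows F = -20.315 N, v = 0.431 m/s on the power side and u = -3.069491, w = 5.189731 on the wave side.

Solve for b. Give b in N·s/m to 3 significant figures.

b = 12.1 N·s/m

u + w = 2.120240;  u + w = √(2b)·v, so √(2b) = 2.120240/0.431 = 4.919350.
b = (√(2b))²/2 = 24.200008/2 = 12.100004.
(Check via u − w = 2F/√(2b): u − w = -8.259222, 2F/√(2b) = -8.259221.)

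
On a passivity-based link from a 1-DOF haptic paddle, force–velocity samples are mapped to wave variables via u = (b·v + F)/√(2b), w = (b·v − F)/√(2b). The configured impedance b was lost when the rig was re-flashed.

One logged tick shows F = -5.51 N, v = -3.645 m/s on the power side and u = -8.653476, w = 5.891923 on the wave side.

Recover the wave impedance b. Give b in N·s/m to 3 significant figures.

b = 0.287 N·s/m

u + w = -2.761553;  u + w = √(2b)·v, so √(2b) = -2.761553/(-3.645) = 0.757628.
b = (√(2b))²/2 = 0.574000/2 = 0.287000.
(Check via u − w = 2F/√(2b): u − w = -14.545399, 2F/√(2b) = -14.545403.)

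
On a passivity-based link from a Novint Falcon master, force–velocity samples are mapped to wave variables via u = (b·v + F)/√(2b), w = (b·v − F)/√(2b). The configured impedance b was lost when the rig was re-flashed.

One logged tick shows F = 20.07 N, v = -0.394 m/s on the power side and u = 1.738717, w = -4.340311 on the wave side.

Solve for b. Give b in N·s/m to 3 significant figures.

b = 21.8 N·s/m

u + w = -2.601594;  u + w = √(2b)·v, so √(2b) = -2.601594/(-0.394) = 6.603030.
b = (√(2b))²/2 = 43.600011/2 = 21.800006.
(Check via u − w = 2F/√(2b): u − w = 6.079028, 2F/√(2b) = 6.079027.)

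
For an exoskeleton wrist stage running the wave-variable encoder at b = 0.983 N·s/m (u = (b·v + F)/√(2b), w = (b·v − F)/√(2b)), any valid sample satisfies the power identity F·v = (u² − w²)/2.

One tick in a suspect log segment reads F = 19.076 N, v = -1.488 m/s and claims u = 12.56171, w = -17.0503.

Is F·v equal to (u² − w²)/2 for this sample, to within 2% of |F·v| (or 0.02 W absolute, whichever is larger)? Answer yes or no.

no

F·v = 19.076×(-1.488) = -28.3851 W.
(u² − w²)/2 = (157.7966 − 290.7127)/2 = -66.4581 W.
|Δ| = 38.0730;  2% of max(1, |F·v|) = 0.5677.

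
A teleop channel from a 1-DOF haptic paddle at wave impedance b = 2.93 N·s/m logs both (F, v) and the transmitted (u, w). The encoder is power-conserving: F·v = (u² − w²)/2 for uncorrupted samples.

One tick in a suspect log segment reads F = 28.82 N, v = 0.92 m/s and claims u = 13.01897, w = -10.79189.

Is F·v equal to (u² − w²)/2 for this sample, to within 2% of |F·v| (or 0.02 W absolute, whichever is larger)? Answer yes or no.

yes

F·v = 28.82×0.92 = 26.5144 W.
(u² − w²)/2 = (169.4936 − 116.4649)/2 = 26.5143 W.
|Δ| = 0.0001;  2% of max(1, |F·v|) = 0.5303.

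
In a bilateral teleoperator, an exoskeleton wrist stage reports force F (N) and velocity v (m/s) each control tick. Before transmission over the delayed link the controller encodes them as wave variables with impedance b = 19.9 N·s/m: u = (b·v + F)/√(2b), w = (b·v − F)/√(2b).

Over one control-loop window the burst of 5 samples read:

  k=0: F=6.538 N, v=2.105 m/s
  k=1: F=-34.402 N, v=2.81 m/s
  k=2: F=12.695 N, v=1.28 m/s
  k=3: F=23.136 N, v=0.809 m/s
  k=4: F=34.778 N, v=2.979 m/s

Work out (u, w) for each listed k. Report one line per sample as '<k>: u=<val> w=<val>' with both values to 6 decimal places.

0: u=7.676275 w=5.603589
1: u=3.410674 w=14.316841
2: u=6.049876 w=2.025291
3: u=6.219181 w=-1.115424
4: u=14.909528 w=3.884161

k=0: b·v=19.9×2.105=41.889500; √(2b)=6.308724; u=(41.889500+6.538)/6.308724=7.676275, w=(41.889500−6.538)/6.308724=5.603589
k=1: b·v=19.9×2.81=55.919000; √(2b)=6.308724; u=(55.919000+(-34.402))/6.308724=3.410674, w=(55.919000−(-34.402))/6.308724=14.316841
k=2: b·v=19.9×1.28=25.472000; √(2b)=6.308724; u=(25.472000+12.695)/6.308724=6.049876, w=(25.472000−12.695)/6.308724=2.025291
k=3: b·v=19.9×0.809=16.099100; √(2b)=6.308724; u=(16.099100+23.136)/6.308724=6.219181, w=(16.099100−23.136)/6.308724=-1.115424
k=4: b·v=19.9×2.979=59.282100; √(2b)=6.308724; u=(59.282100+34.778)/6.308724=14.909528, w=(59.282100−34.778)/6.308724=3.884161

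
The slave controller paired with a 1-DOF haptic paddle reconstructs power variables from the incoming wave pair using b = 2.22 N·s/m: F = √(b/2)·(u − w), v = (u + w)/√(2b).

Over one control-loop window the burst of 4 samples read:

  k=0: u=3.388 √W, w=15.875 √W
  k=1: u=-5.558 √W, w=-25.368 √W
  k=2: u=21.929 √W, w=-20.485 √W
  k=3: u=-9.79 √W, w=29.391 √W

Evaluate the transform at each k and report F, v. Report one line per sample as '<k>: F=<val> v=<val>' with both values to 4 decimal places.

0: F=-13.1559 v=9.1418
1: F=20.8711 v=-14.6768
2: F=44.6859 v=0.6853
3: F=-41.2797 v=9.3022

k=0: u−w=-12.4870, u+w=19.2630; √(b/2)=1.0536, √(2b)=2.1071; F=1.0536×(-12.487)=-13.1559, v=19.2630/2.1071=9.1418
k=1: u−w=19.8100, u+w=-30.9260; √(b/2)=1.0536, √(2b)=2.1071; F=1.0536×19.81=20.8711, v=-30.9260/2.1071=-14.6768
k=2: u−w=42.4140, u+w=1.4440; √(b/2)=1.0536, √(2b)=2.1071; F=1.0536×42.414=44.6859, v=1.4440/2.1071=0.6853
k=3: u−w=-39.1810, u+w=19.6010; √(b/2)=1.0536, √(2b)=2.1071; F=1.0536×(-39.181)=-41.2797, v=19.6010/2.1071=9.3022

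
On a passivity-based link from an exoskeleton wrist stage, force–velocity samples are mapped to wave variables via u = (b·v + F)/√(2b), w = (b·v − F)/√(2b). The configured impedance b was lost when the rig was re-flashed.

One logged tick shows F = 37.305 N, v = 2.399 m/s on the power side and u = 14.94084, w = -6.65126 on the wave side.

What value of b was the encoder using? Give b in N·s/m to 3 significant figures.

b = 5.97 N·s/m

u + w = 8.2896;  u + w = √(2b)·v, so √(2b) = 8.2896/2.399 = 3.4554.
b = (√(2b))²/2 = 11.9400/2 = 5.9700.
(Check via u − w = 2F/√(2b): u − w = 21.5921, 2F/√(2b) = 21.5921.)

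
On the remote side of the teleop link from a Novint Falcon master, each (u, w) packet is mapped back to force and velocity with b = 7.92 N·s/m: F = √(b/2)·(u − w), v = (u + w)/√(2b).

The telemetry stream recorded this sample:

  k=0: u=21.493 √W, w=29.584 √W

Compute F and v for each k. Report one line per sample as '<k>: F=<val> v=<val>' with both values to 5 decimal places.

k=0: u−w=-8.09100, u+w=51.07700; √(b/2)=1.98997, √(2b)=3.97995; F=1.98997×(-8.091)=-16.10089, v=51.07700/3.97995=12.83358

0: F=-16.10089 v=12.83358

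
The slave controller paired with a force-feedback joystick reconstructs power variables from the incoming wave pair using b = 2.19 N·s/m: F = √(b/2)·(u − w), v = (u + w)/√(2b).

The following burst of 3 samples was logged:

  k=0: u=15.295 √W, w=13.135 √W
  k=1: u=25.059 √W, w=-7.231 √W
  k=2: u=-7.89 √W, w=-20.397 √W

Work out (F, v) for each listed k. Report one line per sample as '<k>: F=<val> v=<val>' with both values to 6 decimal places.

0: F=2.260273 v=13.584379
1: F=33.788982 v=8.518548
2: F=13.087606 v=-13.516051

k=0: u−w=2.160000, u+w=28.430000; √(b/2)=1.046422, √(2b)=2.092845; F=1.046422×2.16=2.260273, v=28.430000/2.092845=13.584379
k=1: u−w=32.290000, u+w=17.828000; √(b/2)=1.046422, √(2b)=2.092845; F=1.046422×32.29=33.788982, v=17.828000/2.092845=8.518548
k=2: u−w=12.507000, u+w=-28.287000; √(b/2)=1.046422, √(2b)=2.092845; F=1.046422×12.507=13.087606, v=-28.287000/2.092845=-13.516051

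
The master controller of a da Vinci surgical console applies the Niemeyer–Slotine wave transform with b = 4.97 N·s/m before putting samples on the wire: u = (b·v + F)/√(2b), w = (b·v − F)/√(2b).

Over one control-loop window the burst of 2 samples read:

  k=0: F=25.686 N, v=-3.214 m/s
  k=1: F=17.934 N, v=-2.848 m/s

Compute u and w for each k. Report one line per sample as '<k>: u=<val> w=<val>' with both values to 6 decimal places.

k=0: b·v=4.97×(-3.214)=-15.973580; √(2b)=3.152777; u=(-15.973580+25.686)/3.152777=3.080593, w=(-15.973580−25.686)/3.152777=-13.213616
k=1: b·v=4.97×(-2.848)=-14.154560; √(2b)=3.152777; u=(-14.154560+17.934)/3.152777=1.198766, w=(-14.154560−17.934)/3.152777=-10.177873

0: u=3.080593 w=-13.213616
1: u=1.198766 w=-10.177873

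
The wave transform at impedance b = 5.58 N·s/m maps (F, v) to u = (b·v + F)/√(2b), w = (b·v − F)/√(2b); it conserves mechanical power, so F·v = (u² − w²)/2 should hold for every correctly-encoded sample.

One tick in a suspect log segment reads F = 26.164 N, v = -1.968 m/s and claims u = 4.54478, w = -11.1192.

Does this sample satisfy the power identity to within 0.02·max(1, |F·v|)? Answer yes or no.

F·v = 26.164×(-1.968) = -51.49075 W.
(u² − w²)/2 = (20.65503 − 123.63661)/2 = -51.49079 W.
|Δ| = 0.00004;  2% of max(1, |F·v|) = 1.02982.

yes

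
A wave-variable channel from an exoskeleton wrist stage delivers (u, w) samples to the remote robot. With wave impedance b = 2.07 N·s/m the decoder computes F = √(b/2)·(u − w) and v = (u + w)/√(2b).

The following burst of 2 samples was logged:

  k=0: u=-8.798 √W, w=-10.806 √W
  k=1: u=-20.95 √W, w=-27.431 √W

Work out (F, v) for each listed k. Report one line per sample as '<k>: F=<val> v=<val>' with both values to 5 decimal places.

k=0: u−w=2.00800, u+w=-19.60400; √(b/2)=1.01735, √(2b)=2.03470; F=1.01735×2.008=2.04284, v=-19.60400/2.03470=-9.63484
k=1: u−w=6.48100, u+w=-48.38100; √(b/2)=1.01735, √(2b)=2.03470; F=1.01735×6.481=6.59344, v=-48.38100/2.03470=-23.77796

0: F=2.04284 v=-9.63484
1: F=6.59344 v=-23.77796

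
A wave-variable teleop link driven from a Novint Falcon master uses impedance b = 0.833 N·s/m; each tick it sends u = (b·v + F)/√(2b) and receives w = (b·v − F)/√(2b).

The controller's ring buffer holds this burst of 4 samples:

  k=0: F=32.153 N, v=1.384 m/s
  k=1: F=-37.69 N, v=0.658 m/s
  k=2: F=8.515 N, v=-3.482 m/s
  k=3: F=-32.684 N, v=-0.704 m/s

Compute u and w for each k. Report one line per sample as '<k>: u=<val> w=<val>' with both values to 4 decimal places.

0: u=25.8038 w=-24.0174
1: u=-28.7757 w=29.6250
2: u=4.3498 w=-8.8442
3: u=-25.7763 w=24.8676

k=0: b·v=0.833×1.384=1.1529; √(2b)=1.2907; u=(1.1529+32.153)/1.2907=25.8038, w=(1.1529−32.153)/1.2907=-24.0174
k=1: b·v=0.833×0.658=0.5481; √(2b)=1.2907; u=(0.5481+(-37.69))/1.2907=-28.7757, w=(0.5481−(-37.69))/1.2907=29.6250
k=2: b·v=0.833×(-3.482)=-2.9005; √(2b)=1.2907; u=(-2.9005+8.515)/1.2907=4.3498, w=(-2.9005−8.515)/1.2907=-8.8442
k=3: b·v=0.833×(-0.704)=-0.5864; √(2b)=1.2907; u=(-0.5864+(-32.684))/1.2907=-25.7763, w=(-0.5864−(-32.684))/1.2907=24.8676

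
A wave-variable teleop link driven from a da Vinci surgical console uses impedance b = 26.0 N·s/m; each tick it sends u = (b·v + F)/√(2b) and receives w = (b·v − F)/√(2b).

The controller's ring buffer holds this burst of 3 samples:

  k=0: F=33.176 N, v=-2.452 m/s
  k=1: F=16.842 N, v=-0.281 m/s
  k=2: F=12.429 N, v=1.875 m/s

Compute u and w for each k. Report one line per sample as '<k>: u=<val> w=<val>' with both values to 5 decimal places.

0: u=-4.24013 w=-13.44150
1: u=1.32241 w=-3.34873
2: u=8.48400 w=5.03682

k=0: b·v=26.0×(-2.452)=-63.75200; √(2b)=7.21110; u=(-63.75200+33.176)/7.21110=-4.24013, w=(-63.75200−33.176)/7.21110=-13.44150
k=1: b·v=26.0×(-0.281)=-7.30600; √(2b)=7.21110; u=(-7.30600+16.842)/7.21110=1.32241, w=(-7.30600−16.842)/7.21110=-3.34873
k=2: b·v=26.0×1.875=48.75000; √(2b)=7.21110; u=(48.75000+12.429)/7.21110=8.48400, w=(48.75000−12.429)/7.21110=5.03682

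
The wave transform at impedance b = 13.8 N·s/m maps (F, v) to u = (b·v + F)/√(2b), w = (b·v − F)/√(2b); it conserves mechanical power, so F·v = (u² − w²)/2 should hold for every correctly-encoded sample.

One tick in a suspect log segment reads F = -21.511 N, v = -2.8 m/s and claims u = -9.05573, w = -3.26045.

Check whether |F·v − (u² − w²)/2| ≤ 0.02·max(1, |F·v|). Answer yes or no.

F·v = (-21.511)×(-2.8) = 60.2308 W.
(u² − w²)/2 = (82.0062 − 10.6305)/2 = 35.6879 W.
|Δ| = 24.5429;  2% of max(1, |F·v|) = 1.2046.

no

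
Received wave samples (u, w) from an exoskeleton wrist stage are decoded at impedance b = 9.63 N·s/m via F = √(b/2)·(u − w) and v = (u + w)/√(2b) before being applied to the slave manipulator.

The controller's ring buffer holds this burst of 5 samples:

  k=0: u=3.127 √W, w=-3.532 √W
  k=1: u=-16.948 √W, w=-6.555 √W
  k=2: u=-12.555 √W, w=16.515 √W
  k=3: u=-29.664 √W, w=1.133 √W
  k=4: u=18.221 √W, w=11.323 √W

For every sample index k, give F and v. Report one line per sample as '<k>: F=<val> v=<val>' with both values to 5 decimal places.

k=0: u−w=6.65900, u+w=-0.40500; √(b/2)=2.19431, √(2b)=4.38862; F=2.19431×6.659=14.61192, v=-0.40500/4.38862=-0.09228
k=1: u−w=-10.39300, u+w=-23.50300; √(b/2)=2.19431, √(2b)=4.38862; F=2.19431×(-10.393)=-22.80547, v=-23.50300/4.38862=-5.35544
k=2: u−w=-29.07000, u+w=3.96000; √(b/2)=2.19431, √(2b)=4.38862; F=2.19431×(-29.07)=-63.78862, v=3.96000/4.38862=0.90233
k=3: u−w=-30.79700, u+w=-28.53100; √(b/2)=2.19431, √(2b)=4.38862; F=2.19431×(-30.797)=-67.57819, v=-28.53100/4.38862=-6.50113
k=4: u−w=6.89800, u+w=29.54400; √(b/2)=2.19431, √(2b)=4.38862; F=2.19431×6.898=15.13636, v=29.54400/4.38862=6.73195

0: F=14.61192 v=-0.09228
1: F=-22.80547 v=-5.35544
2: F=-63.78862 v=0.90233
3: F=-67.57819 v=-6.50113
4: F=15.13636 v=6.73195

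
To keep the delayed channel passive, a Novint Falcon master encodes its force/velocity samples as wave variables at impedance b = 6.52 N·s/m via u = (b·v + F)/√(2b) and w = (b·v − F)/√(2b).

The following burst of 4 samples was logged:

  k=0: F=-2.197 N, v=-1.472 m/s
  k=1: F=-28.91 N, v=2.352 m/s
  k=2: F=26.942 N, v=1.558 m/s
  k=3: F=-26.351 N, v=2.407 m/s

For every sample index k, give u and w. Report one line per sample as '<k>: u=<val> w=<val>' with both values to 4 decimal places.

0: u=-3.2662 w=-2.0494
1: u=-3.7592 w=12.2525
2: u=10.2739 w=-4.6479
3: u=-2.9513 w=11.6432

k=0: b·v=6.52×(-1.472)=-9.5974; √(2b)=3.6111; u=(-9.5974+(-2.197))/3.6111=-3.2662, w=(-9.5974−(-2.197))/3.6111=-2.0494
k=1: b·v=6.52×2.352=15.3350; √(2b)=3.6111; u=(15.3350+(-28.91))/3.6111=-3.7592, w=(15.3350−(-28.91))/3.6111=12.2525
k=2: b·v=6.52×1.558=10.1582; √(2b)=3.6111; u=(10.1582+26.942)/3.6111=10.2739, w=(10.1582−26.942)/3.6111=-4.6479
k=3: b·v=6.52×2.407=15.6936; √(2b)=3.6111; u=(15.6936+(-26.351))/3.6111=-2.9513, w=(15.6936−(-26.351))/3.6111=11.6432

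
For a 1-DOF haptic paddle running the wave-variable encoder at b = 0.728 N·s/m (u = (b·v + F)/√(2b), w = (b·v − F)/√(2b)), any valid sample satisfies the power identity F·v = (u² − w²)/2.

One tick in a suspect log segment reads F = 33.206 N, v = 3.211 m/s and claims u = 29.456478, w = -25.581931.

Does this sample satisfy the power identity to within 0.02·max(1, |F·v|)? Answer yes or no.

F·v = 33.206×3.211 = 106.624466 W.
(u² − w²)/2 = (867.684096 − 654.435194)/2 = 106.624451 W.
|Δ| = 0.000015;  2% of max(1, |F·v|) = 2.132489.

yes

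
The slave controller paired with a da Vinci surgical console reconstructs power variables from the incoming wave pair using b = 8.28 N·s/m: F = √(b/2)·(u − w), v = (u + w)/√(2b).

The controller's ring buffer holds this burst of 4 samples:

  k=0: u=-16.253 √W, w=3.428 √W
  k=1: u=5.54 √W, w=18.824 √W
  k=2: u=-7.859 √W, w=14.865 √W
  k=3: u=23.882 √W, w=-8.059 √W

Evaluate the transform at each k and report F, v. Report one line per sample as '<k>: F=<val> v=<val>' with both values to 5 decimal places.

k=0: u−w=-19.68100, u+w=-12.82500; √(b/2)=2.03470, √(2b)=4.06940; F=2.03470×(-19.681)=-40.04491, v=-12.82500/4.06940=-3.15157
k=1: u−w=-13.28400, u+w=24.36400; √(b/2)=2.03470, √(2b)=4.06940; F=2.03470×(-13.284)=-27.02894, v=24.36400/4.06940=5.98713
k=2: u−w=-22.72400, u+w=7.00600; √(b/2)=2.03470, √(2b)=4.06940; F=2.03470×(-22.724)=-46.23650, v=7.00600/4.06940=1.72163
k=3: u−w=31.94100, u+w=15.82300; √(b/2)=2.03470, √(2b)=4.06940; F=2.03470×31.941=64.99032, v=15.82300/4.06940=3.88829

0: F=-40.04491 v=-3.15157
1: F=-27.02894 v=5.98713
2: F=-46.23650 v=1.72163
3: F=64.99032 v=3.88829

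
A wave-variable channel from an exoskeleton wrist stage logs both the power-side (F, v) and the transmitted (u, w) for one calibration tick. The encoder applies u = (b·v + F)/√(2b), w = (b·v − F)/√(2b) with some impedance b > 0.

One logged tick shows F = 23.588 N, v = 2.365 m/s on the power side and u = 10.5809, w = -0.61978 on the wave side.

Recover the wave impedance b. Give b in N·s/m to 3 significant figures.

b = 8.87 N·s/m

u + w = 9.9611;  u + w = √(2b)·v, so √(2b) = 9.9611/2.365 = 4.2119.
b = (√(2b))²/2 = 17.7400/2 = 8.8700.
(Check via u − w = 2F/√(2b): u − w = 11.2007, 2F/√(2b) = 11.2007.)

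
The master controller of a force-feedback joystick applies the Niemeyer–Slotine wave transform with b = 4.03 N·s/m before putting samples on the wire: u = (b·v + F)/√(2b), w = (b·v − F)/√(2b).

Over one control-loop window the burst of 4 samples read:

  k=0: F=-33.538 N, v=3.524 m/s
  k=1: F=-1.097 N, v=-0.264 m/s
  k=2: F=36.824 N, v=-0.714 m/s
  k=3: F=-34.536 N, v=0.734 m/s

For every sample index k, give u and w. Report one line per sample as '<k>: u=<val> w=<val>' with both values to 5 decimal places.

0: u=-6.81091 w=16.81560
1: u=-0.76115 w=0.01165
2: u=11.95717 w=-13.98423
3: u=-11.12287 w=13.20671

k=0: b·v=4.03×3.524=14.20172; √(2b)=2.83901; u=(14.20172+(-33.538))/2.83901=-6.81091, w=(14.20172−(-33.538))/2.83901=16.81560
k=1: b·v=4.03×(-0.264)=-1.06392; √(2b)=2.83901; u=(-1.06392+(-1.097))/2.83901=-0.76115, w=(-1.06392−(-1.097))/2.83901=0.01165
k=2: b·v=4.03×(-0.714)=-2.87742; √(2b)=2.83901; u=(-2.87742+36.824)/2.83901=11.95717, w=(-2.87742−36.824)/2.83901=-13.98423
k=3: b·v=4.03×0.734=2.95802; √(2b)=2.83901; u=(2.95802+(-34.536))/2.83901=-11.12287, w=(2.95802−(-34.536))/2.83901=13.20671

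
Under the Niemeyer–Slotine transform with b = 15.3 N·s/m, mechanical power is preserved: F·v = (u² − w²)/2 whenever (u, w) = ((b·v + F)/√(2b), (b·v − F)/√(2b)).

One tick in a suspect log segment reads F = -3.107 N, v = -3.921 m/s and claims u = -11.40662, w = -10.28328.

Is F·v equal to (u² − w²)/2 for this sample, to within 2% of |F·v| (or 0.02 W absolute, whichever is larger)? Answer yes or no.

F·v = (-3.107)×(-3.921) = 12.1825 W.
(u² − w²)/2 = (130.1110 − 105.7458)/2 = 12.1826 W.
|Δ| = 0.0000;  2% of max(1, |F·v|) = 0.2437.

yes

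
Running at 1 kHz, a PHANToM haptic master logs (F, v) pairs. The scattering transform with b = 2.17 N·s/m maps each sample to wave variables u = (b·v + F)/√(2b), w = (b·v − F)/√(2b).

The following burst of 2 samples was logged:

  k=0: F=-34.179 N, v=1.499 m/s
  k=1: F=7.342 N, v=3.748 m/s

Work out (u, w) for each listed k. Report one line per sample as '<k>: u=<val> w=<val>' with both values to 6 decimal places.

0: u=-14.845037 w=17.967853
1: u=7.428315 w=0.379769

k=0: b·v=2.17×1.499=3.252830; √(2b)=2.083267; u=(3.252830+(-34.179))/2.083267=-14.845037, w=(3.252830−(-34.179))/2.083267=17.967853
k=1: b·v=2.17×3.748=8.133160; √(2b)=2.083267; u=(8.133160+7.342)/2.083267=7.428315, w=(8.133160−7.342)/2.083267=0.379769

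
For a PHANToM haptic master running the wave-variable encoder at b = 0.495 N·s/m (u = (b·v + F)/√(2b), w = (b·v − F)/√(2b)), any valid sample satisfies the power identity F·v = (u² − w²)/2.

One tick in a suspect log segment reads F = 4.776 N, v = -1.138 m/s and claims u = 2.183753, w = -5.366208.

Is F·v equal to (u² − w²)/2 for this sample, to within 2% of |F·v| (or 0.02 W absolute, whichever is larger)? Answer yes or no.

no

F·v = 4.776×(-1.138) = -5.435088 W.
(u² − w²)/2 = (4.768777 − 28.796188)/2 = -12.013706 W.
|Δ| = 6.578618;  2% of max(1, |F·v|) = 0.108702.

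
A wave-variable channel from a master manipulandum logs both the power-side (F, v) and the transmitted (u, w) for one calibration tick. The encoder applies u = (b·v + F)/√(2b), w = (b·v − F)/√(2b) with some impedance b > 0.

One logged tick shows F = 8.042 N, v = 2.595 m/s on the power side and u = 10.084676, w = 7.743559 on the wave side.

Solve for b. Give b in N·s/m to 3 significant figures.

u + w = 17.828235;  u + w = √(2b)·v, so √(2b) = 17.828235/2.595 = 6.870225.
b = (√(2b))²/2 = 47.199998/2 = 23.599999.
(Check via u − w = 2F/√(2b): u − w = 2.341117, 2F/√(2b) = 2.341117.)

b = 23.6 N·s/m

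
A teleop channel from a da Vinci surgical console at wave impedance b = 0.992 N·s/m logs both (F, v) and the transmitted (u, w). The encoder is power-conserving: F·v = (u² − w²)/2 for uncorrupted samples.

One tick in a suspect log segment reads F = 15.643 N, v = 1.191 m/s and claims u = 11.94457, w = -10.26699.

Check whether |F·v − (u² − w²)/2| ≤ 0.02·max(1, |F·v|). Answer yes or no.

yes

F·v = 15.643×1.191 = 18.63081 W.
(u² − w²)/2 = (142.67275 − 105.41108)/2 = 18.63083 W.
|Δ| = 0.00002;  2% of max(1, |F·v|) = 0.37262.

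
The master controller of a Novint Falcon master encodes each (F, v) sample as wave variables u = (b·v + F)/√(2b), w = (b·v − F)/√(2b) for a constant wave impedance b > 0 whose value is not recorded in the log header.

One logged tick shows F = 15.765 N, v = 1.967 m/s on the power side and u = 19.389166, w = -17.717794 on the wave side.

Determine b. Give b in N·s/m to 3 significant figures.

b = 0.361 N·s/m

u + w = 1.671372;  u + w = √(2b)·v, so √(2b) = 1.671372/1.967 = 0.849706.
b = (√(2b))²/2 = 0.722001/2 = 0.361000.
(Check via u − w = 2F/√(2b): u − w = 37.106960, 2F/√(2b) = 37.106946.)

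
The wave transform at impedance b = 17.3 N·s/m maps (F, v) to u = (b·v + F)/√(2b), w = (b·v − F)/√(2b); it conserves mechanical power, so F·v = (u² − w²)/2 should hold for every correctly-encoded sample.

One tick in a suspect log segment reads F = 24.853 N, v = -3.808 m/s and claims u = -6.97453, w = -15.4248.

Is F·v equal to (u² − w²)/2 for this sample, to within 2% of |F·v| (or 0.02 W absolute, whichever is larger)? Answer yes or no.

yes

F·v = 24.853×(-3.808) = -94.6402 W.
(u² − w²)/2 = (48.6441 − 237.9245)/2 = -94.6402 W.
|Δ| = 0.0000;  2% of max(1, |F·v|) = 1.8928.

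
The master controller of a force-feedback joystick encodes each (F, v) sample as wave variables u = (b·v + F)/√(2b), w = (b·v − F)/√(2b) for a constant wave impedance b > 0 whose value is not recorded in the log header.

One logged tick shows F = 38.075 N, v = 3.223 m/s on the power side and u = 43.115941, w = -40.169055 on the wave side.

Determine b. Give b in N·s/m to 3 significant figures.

u + w = 2.946886;  u + w = √(2b)·v, so √(2b) = 2.946886/3.223 = 0.914330.
b = (√(2b))²/2 = 0.836000/2 = 0.418000.
(Check via u − w = 2F/√(2b): u − w = 83.284996, 2F/√(2b) = 83.285017.)

b = 0.418 N·s/m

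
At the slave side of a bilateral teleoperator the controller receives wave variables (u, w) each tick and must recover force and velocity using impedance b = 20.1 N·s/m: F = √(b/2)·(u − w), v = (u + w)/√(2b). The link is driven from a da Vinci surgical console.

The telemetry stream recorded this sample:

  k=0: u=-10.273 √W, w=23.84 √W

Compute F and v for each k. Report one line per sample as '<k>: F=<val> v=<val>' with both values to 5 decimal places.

0: F=-108.14413 v=2.13979

k=0: u−w=-34.11300, u+w=13.56700; √(b/2)=3.17017, √(2b)=6.34035; F=3.17017×(-34.113)=-108.14413, v=13.56700/6.34035=2.13979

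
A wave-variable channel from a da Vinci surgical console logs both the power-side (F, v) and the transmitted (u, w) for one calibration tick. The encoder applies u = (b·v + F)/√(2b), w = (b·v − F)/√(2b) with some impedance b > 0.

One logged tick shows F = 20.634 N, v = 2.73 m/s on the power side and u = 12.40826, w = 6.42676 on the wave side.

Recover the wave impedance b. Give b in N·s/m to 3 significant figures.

b = 23.8 N·s/m

u + w = 18.83502;  u + w = √(2b)·v, so √(2b) = 18.83502/2.73 = 6.89927.
b = (√(2b))²/2 = 47.59999/2 = 23.80000.
(Check via u − w = 2F/√(2b): u − w = 5.98150, 2F/√(2b) = 5.98150.)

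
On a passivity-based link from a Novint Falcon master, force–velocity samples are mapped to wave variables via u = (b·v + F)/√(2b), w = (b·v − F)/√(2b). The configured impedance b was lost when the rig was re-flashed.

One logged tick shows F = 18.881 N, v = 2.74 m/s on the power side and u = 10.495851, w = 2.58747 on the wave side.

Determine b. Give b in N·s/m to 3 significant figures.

b = 11.4 N·s/m

u + w = 13.083321;  u + w = √(2b)·v, so √(2b) = 13.083321/2.74 = 4.774935.
b = (√(2b))²/2 = 22.800001/2 = 11.400001.
(Check via u − w = 2F/√(2b): u − w = 7.908381, 2F/√(2b) = 7.908380.)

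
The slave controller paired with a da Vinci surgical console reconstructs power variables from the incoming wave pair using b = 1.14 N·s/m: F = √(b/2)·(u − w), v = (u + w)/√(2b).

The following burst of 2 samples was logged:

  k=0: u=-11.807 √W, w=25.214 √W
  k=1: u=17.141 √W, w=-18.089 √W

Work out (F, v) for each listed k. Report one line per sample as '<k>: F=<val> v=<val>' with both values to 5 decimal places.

0: F=-27.95024 v=8.87900
1: F=26.59807 v=-0.62783

k=0: u−w=-37.02100, u+w=13.40700; √(b/2)=0.75498, √(2b)=1.50997; F=0.75498×(-37.021)=-27.95024, v=13.40700/1.50997=8.87900
k=1: u−w=35.23000, u+w=-0.94800; √(b/2)=0.75498, √(2b)=1.50997; F=0.75498×35.23=26.59807, v=-0.94800/1.50997=-0.62783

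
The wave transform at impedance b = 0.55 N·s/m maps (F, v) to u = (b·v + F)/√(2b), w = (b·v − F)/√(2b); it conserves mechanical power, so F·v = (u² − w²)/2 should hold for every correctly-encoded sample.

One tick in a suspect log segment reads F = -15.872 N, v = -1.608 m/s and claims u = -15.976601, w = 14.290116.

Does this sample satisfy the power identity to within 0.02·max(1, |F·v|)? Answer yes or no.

F·v = (-15.872)×(-1.608) = 25.522176 W.
(u² − w²)/2 = (255.251780 − 204.207415)/2 = 25.522182 W.
|Δ| = 0.000006;  2% of max(1, |F·v|) = 0.510444.

yes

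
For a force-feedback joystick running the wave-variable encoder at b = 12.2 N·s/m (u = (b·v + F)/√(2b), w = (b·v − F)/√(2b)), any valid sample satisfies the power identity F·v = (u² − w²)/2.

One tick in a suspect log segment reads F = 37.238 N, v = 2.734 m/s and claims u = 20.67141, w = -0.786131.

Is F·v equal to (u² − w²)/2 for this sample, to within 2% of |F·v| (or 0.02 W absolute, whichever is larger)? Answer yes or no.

no

F·v = 37.238×2.734 = 101.808692 W.
(u² − w²)/2 = (427.307191 − 0.618002)/2 = 213.344595 W.
|Δ| = 111.535903;  2% of max(1, |F·v|) = 2.036174.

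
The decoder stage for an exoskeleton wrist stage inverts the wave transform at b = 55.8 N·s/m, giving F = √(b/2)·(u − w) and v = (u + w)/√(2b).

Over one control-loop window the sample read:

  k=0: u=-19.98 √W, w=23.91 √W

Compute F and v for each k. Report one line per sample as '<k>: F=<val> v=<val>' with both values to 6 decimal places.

k=0: u−w=-43.890000, u+w=3.930000; √(b/2)=5.282045, √(2b)=10.564090; F=5.282045×(-43.89)=-231.828958, v=3.930000/10.564090=0.372015

0: F=-231.828958 v=0.372015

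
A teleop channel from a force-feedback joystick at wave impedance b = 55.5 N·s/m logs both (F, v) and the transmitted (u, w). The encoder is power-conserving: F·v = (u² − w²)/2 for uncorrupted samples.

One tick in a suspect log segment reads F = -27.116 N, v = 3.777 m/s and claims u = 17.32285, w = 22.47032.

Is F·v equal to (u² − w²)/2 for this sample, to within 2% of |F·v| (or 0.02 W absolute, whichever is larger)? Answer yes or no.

F·v = (-27.116)×3.777 = -102.41713 W.
(u² − w²)/2 = (300.08113 − 504.91528)/2 = -102.41707 W.
|Δ| = 0.00006;  2% of max(1, |F·v|) = 2.04834.

yes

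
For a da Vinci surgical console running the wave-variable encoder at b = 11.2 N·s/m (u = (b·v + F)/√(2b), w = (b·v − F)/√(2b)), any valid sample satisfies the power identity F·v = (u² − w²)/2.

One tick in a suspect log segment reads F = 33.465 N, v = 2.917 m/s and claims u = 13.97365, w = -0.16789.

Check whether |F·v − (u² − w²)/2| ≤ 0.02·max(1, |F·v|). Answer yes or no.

F·v = 33.465×2.917 = 97.6174 W.
(u² − w²)/2 = (195.2629 − 0.0282)/2 = 97.6174 W.
|Δ| = 0.0001;  2% of max(1, |F·v|) = 1.9523.

yes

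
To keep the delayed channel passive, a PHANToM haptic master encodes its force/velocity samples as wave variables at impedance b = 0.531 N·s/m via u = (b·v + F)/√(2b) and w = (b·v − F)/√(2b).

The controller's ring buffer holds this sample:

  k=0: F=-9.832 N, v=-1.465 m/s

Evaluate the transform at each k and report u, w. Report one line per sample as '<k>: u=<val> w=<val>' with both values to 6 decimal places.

0: u=-10.295552 w=8.785820

k=0: b·v=0.531×(-1.465)=-0.777915; √(2b)=1.030534; u=(-0.777915+(-9.832))/1.030534=-10.295552, w=(-0.777915−(-9.832))/1.030534=8.785820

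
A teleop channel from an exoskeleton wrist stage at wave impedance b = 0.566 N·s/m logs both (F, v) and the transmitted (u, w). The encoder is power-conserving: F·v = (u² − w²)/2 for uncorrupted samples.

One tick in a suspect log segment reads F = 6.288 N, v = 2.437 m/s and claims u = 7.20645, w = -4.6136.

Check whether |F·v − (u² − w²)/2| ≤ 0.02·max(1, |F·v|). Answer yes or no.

F·v = 6.288×2.437 = 15.3239 W.
(u² − w²)/2 = (51.9329 − 21.2853)/2 = 15.3238 W.
|Δ| = 0.0000;  2% of max(1, |F·v|) = 0.3065.

yes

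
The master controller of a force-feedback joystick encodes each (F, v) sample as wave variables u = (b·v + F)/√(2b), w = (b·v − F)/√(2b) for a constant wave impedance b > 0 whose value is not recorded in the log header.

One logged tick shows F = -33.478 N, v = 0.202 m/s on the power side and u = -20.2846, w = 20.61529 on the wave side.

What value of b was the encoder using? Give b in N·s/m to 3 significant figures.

b = 1.34 N·s/m

u + w = 0.3307;  u + w = √(2b)·v, so √(2b) = 0.3307/0.202 = 1.6371.
b = (√(2b))²/2 = 2.6800/2 = 1.3400.
(Check via u − w = 2F/√(2b): u − w = -40.8999, 2F/√(2b) = -40.8997.)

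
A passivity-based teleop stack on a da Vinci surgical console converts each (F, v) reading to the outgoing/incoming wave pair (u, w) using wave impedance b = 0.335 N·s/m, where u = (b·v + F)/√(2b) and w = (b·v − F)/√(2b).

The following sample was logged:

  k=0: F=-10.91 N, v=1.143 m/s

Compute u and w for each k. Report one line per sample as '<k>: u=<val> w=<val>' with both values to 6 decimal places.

0: u=-12.860893 w=13.796479

k=0: b·v=0.335×1.143=0.382905; √(2b)=0.818535; u=(0.382905+(-10.91))/0.818535=-12.860893, w=(0.382905−(-10.91))/0.818535=13.796479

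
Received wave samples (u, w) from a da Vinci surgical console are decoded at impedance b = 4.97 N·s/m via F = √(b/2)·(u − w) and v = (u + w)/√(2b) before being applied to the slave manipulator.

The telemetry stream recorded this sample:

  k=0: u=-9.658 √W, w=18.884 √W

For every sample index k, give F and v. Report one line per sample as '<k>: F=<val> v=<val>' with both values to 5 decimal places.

0: F=-44.99327 v=2.92631

k=0: u−w=-28.54200, u+w=9.22600; √(b/2)=1.57639, √(2b)=3.15278; F=1.57639×(-28.542)=-44.99327, v=9.22600/3.15278=2.92631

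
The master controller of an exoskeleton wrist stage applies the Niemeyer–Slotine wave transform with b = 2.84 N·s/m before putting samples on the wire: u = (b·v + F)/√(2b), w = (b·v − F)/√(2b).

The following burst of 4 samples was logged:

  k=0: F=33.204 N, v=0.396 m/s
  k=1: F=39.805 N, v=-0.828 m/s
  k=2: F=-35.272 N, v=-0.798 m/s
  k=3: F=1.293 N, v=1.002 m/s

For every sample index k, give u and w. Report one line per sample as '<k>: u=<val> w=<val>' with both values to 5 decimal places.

k=0: b·v=2.84×0.396=1.12464; √(2b)=2.38328; u=(1.12464+33.204)/2.38328=14.40398, w=(1.12464−33.204)/2.38328=-13.46020
k=1: b·v=2.84×(-0.828)=-2.35152; √(2b)=2.38328; u=(-2.35152+39.805)/2.38328=15.71513, w=(-2.35152−39.805)/2.38328=-17.68848
k=2: b·v=2.84×(-0.798)=-2.26632; √(2b)=2.38328; u=(-2.26632+(-35.272))/2.38328=-15.75073, w=(-2.26632−(-35.272))/2.38328=13.84888
k=3: b·v=2.84×1.002=2.84568; √(2b)=2.38328; u=(2.84568+1.293)/2.38328=1.73655, w=(2.84568−1.293)/2.38328=0.65149

0: u=14.40398 w=-13.46020
1: u=15.71513 w=-17.68848
2: u=-15.75073 w=13.84888
3: u=1.73655 w=0.65149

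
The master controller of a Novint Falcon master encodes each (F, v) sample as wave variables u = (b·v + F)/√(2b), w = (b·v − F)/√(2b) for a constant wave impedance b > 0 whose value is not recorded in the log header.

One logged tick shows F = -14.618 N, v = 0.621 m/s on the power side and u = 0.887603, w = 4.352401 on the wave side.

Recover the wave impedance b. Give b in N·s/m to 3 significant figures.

b = 35.6 N·s/m

u + w = 5.240004;  u + w = √(2b)·v, so √(2b) = 5.240004/0.621 = 8.438010.
b = (√(2b))²/2 = 71.200007/2 = 35.600004.
(Check via u − w = 2F/√(2b): u − w = -3.464798, 2F/√(2b) = -3.464798.)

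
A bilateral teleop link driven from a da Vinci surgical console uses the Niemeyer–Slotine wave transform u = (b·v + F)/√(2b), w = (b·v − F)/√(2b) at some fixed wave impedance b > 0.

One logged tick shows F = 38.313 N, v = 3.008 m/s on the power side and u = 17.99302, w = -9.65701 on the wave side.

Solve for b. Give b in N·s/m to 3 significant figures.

u + w = 8.3360;  u + w = √(2b)·v, so √(2b) = 8.3360/3.008 = 2.7713.
b = (√(2b))²/2 = 7.6800/2 = 3.8400.
(Check via u − w = 2F/√(2b): u − w = 27.6500, 2F/√(2b) = 27.6500.)

b = 3.84 N·s/m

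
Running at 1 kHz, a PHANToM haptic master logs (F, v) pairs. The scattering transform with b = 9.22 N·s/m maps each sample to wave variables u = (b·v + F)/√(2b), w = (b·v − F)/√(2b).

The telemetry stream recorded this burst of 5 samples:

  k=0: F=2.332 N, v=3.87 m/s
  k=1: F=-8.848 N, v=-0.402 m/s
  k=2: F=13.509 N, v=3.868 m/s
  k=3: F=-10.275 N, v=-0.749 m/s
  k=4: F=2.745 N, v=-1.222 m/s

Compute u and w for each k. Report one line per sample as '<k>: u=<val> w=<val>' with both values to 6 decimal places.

0: u=8.852303 w=7.766182
1: u=-2.923593 w=1.197332
2: u=11.450832 w=5.159064
3: u=-4.000943 w=0.784601
4: u=-1.984508 w=-3.262982

k=0: b·v=9.22×3.87=35.681400; √(2b)=4.294182; u=(35.681400+2.332)/4.294182=8.852303, w=(35.681400−2.332)/4.294182=7.766182
k=1: b·v=9.22×(-0.402)=-3.706440; √(2b)=4.294182; u=(-3.706440+(-8.848))/4.294182=-2.923593, w=(-3.706440−(-8.848))/4.294182=1.197332
k=2: b·v=9.22×3.868=35.662960; √(2b)=4.294182; u=(35.662960+13.509)/4.294182=11.450832, w=(35.662960−13.509)/4.294182=5.159064
k=3: b·v=9.22×(-0.749)=-6.905780; √(2b)=4.294182; u=(-6.905780+(-10.275))/4.294182=-4.000943, w=(-6.905780−(-10.275))/4.294182=0.784601
k=4: b·v=9.22×(-1.222)=-11.266840; √(2b)=4.294182; u=(-11.266840+2.745)/4.294182=-1.984508, w=(-11.266840−2.745)/4.294182=-3.262982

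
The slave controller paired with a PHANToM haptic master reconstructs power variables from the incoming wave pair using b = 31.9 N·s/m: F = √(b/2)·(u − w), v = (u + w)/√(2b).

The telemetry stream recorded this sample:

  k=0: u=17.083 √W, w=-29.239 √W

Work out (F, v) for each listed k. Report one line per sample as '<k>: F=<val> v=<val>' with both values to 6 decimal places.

k=0: u−w=46.322000, u+w=-12.156000; √(b/2)=3.993745, √(2b)=7.987490; F=3.993745×46.322=184.998261, v=-12.156000/7.987490=-1.521880

0: F=184.998261 v=-1.521880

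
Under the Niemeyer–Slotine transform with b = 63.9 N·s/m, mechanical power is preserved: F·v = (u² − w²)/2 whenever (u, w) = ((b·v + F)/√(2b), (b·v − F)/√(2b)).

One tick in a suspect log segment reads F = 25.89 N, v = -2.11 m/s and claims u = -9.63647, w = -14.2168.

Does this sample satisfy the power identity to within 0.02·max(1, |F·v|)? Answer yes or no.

F·v = 25.89×(-2.11) = -54.62790 W.
(u² − w²)/2 = (92.86155 − 202.11740)/2 = -54.62792 W.
|Δ| = 0.00002;  2% of max(1, |F·v|) = 1.09256.

yes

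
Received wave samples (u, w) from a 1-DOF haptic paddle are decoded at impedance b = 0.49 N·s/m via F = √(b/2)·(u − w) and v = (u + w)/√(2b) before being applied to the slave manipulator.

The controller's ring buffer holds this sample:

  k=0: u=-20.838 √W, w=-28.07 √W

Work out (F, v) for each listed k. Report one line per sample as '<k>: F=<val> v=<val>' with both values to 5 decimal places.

0: F=3.57966 v=-49.40454

k=0: u−w=7.23200, u+w=-48.90800; √(b/2)=0.49497, √(2b)=0.98995; F=0.49497×7.232=3.57966, v=-48.90800/0.98995=-49.40454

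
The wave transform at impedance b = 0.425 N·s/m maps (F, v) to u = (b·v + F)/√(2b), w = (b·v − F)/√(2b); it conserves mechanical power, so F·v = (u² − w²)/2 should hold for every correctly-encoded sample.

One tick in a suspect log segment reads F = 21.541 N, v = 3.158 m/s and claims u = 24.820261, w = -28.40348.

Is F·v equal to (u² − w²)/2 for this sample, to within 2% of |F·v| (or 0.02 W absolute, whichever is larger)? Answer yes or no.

F·v = 21.541×3.158 = 68.026478 W.
(u² − w²)/2 = (616.045356 − 806.757676)/2 = -95.356160 W.
|Δ| = 163.382638;  2% of max(1, |F·v|) = 1.360530.

no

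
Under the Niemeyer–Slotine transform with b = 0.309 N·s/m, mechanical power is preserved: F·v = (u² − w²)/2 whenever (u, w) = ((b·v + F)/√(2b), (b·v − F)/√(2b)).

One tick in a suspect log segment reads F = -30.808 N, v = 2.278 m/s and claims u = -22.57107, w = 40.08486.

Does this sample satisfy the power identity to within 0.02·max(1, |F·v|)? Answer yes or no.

no

F·v = (-30.808)×2.278 = -70.1806 W.
(u² − w²)/2 = (509.4532 − 1606.7960)/2 = -548.6714 W.
|Δ| = 478.4908;  2% of max(1, |F·v|) = 1.4036.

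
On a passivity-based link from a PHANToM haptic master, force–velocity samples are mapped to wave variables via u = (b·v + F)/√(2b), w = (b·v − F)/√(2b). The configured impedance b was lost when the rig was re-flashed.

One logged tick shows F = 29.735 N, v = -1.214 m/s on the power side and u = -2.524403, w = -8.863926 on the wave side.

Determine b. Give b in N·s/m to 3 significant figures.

u + w = -11.388329;  u + w = √(2b)·v, so √(2b) = -11.388329/(-1.214) = 9.380831.
b = (√(2b))²/2 = 87.999993/2 = 43.999996.
(Check via u − w = 2F/√(2b): u − w = 6.339523, 2F/√(2b) = 6.339524.)

b = 44 N·s/m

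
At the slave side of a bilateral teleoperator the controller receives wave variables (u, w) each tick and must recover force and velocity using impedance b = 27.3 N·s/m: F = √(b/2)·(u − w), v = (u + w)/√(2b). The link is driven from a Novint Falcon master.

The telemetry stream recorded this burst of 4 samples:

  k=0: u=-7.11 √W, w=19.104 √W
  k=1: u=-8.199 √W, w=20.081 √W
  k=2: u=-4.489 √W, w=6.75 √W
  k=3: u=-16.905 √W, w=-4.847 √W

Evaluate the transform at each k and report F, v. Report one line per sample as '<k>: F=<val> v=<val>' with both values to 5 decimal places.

0: F=-96.85000 v=1.62318
1: F=-104.48302 v=1.60803
2: F=-41.52350 v=0.30599
3: F=-44.54937 v=-2.94376

k=0: u−w=-26.21400, u+w=11.99400; √(b/2)=3.69459, √(2b)=7.38918; F=3.69459×(-26.214)=-96.85000, v=11.99400/7.38918=1.62318
k=1: u−w=-28.28000, u+w=11.88200; √(b/2)=3.69459, √(2b)=7.38918; F=3.69459×(-28.28)=-104.48302, v=11.88200/7.38918=1.60803
k=2: u−w=-11.23900, u+w=2.26100; √(b/2)=3.69459, √(2b)=7.38918; F=3.69459×(-11.239)=-41.52350, v=2.26100/7.38918=0.30599
k=3: u−w=-12.05800, u+w=-21.75200; √(b/2)=3.69459, √(2b)=7.38918; F=3.69459×(-12.058)=-44.54937, v=-21.75200/7.38918=-2.94376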